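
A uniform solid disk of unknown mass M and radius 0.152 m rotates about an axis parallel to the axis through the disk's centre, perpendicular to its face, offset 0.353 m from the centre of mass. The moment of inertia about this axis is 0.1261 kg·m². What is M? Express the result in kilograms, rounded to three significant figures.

0.926

I = I_cm + Md² = (1/2)MR² + Md² = M·[0.5·(0.152)² + (0.353)²] = M·0.13616.
So M = 0.1261 / 0.13616 = 0.92611 kg.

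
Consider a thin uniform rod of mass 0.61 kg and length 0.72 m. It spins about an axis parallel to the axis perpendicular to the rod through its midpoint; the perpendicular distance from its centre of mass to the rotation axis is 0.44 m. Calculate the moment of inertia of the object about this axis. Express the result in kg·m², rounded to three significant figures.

I_cm = (1/12)ML² = (1/12)(0.61)(0.72)² = 0.026352 kg·m²; centre at d = 0.44 m, so I = I_cm + Md² gives I = 0.026352 + (0.61)(0.44)² = 0.14445 kg·m².

0.144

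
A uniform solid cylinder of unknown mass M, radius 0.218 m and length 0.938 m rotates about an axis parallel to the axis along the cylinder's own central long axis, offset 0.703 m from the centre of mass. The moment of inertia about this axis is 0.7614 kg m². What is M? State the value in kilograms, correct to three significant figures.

1.47

I = I_cm + Md² = (1/2)MR² + Md² = M·[0.5·(0.218)² + (0.703)²] = M·0.51797.
So M = 0.7614 / 0.51797 = 1.47 kg.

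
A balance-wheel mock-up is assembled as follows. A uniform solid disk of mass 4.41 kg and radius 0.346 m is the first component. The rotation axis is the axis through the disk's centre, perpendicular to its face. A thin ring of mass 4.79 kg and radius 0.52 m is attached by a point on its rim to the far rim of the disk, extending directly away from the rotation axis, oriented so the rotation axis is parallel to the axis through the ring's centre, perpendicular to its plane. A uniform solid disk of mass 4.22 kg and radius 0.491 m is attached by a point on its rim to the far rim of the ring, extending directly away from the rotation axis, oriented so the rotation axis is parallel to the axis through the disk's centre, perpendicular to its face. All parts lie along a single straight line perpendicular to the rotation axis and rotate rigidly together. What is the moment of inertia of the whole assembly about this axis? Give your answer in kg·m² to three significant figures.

Solid disk: I_cm = (1/2)MR² = (1/2)(4.41)(0.346)² = 0.26397 kg·m²; axis through the centre, so I = 0.26397 kg·m².
Thin ring: I_cm = MR² = (4.79)(0.52)² = 1.2952 kg·m²; centre at d = 0.346 + 0.52 = 0.866 m, so the parallel axis theorem gives I = 1.2952 + (4.79)(0.866)² = 4.8875 kg·m².
Solid disk: I_cm = (1/2)MR² = (1/2)(4.22)(0.491)² = 0.50868 kg·m²; centre at d = 0.346 + 0.52 + 0.52 + 0.491 = 1.877 m, so the parallel axis theorem gives I = 0.50868 + (4.22)(1.877)² = 15.376 kg·m².
Total I = 0.26397 + 4.8875 + 15.376 = 20.528 kg·m².

20.5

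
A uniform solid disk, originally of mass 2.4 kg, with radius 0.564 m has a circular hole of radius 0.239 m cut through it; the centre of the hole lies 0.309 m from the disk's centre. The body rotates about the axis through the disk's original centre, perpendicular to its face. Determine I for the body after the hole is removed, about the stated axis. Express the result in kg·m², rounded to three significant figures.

0.328

Unpierced body about its centre: I₀ = (1/2)MR² = (1/2)(2.4)(0.564)² = 0.38172 kg·m².
The removed disk has mass m = M·(r/R)² = (2.4)(0.239/0.564)² = 0.43097 kg (same uniform areal density).
Its moment of inertia about the rotation axis (parallel-axis theorem): I_hole = (1/2)mr² + md² = (1/2)(0.43097)(0.239)² + (0.43097)(0.309)² = 0.053458 kg·m².
Treating the hole as negative mass, I = I₀ − I_hole = 0.38172 − 0.053458 = 0.32826 kg·m².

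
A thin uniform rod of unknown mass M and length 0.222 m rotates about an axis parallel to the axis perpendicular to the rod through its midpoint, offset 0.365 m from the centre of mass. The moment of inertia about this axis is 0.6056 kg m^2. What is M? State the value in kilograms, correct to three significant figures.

4.41

I = I_cm + Md² = (1/12)ML² + Md² = M·[0.0833333·(0.222)² + (0.365)²] = M·0.13733.
So M = 0.6056 / 0.13733 = 4.4098 kg.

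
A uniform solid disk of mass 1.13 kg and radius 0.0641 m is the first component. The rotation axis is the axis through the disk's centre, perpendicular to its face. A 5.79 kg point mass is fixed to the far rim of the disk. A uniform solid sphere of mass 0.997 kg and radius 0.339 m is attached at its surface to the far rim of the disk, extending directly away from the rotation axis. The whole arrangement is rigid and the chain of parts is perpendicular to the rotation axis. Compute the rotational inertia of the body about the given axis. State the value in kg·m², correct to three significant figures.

Solid disk: I_cm = (1/2)MR² = (1/2)(1.13)(0.0641)² = 0.0023215 kg·m²; axis through the centre, so I = 0.0023215 kg·m².
Point mass: I_cm = 0; centre at d = 0.0641 m, so the parallel axis theorem gives I = 0 + (5.79)(0.0641)² = 0.02379 kg·m².
Solid sphere: I_cm = (2/5)MR² = (2/5)(0.997)(0.339)² = 0.04583 kg·m²; centre at d = 0.0641 + 0.339 = 0.4031 m, so the parallel axis theorem gives I = 0.04583 + (0.997)(0.4031)² = 0.20783 kg·m².
Total I = 0.0023215 + 0.02379 + 0.20783 = 0.23394 kg·m².

0.234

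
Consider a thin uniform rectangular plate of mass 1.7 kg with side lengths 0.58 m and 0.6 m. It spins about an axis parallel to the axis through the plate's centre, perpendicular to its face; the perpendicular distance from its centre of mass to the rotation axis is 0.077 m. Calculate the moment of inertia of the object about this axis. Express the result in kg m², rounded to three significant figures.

0.109

I_cm = (1/12)M(a²+b²) = (1/12)(1.7)[(0.58)² + (0.6)²] = 0.098657 kg m²; centre at d = 0.077 m, so the parallel axis theorem gives I = 0.098657 + (1.7)(0.077)² = 0.10874 kg m².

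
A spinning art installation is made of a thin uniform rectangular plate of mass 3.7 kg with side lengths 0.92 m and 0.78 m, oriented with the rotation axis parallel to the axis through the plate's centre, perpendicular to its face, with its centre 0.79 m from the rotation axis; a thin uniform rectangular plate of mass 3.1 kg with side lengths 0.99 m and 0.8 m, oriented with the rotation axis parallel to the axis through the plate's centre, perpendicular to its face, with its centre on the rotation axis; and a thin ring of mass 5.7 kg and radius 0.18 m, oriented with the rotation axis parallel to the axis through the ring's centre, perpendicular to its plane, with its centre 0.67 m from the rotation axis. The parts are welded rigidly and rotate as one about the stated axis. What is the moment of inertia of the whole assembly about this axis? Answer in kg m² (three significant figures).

5.92

Rectangular plate: I_cm = (1/12)M(a²+b²) = (1/12)(3.7)[(0.92)² + (0.78)²] = 0.44856 kg m²; centre at d = 0.79 m, so I = I_cm + Md² gives I = 0.44856 + (3.7)(0.79)² = 2.7577 kg m².
Rectangular plate: I_cm = (1/12)M(a²+b²) = (1/12)(3.1)[(0.99)² + (0.8)²] = 0.41853 kg m²; axis through the centre, so I = 0.41853 kg m².
Thin ring: I_cm = MR² = (5.7)(0.18)² = 0.18468 kg m²; centre at d = 0.67 m, so I = I_cm + Md² gives I = 0.18468 + (5.7)(0.67)² = 2.7434 kg m².
Total I = 2.7577 + 0.41853 + 2.7434 = 5.9197 kg m².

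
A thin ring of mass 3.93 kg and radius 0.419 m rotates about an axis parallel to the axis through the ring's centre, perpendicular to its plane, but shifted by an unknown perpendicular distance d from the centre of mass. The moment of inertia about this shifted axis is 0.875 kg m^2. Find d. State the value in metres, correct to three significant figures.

0.217

About the centre-of-mass axis, I_cm = MR² = (3.93)(0.419)² = 0.68995 kg m^2.
Parallel axis theorem: I = I_cm + Md², so Md² = 0.875 − 0.68995 = 0.18505 kg m^2.
d = √(0.18505 / 3.93) = 0.21699 m.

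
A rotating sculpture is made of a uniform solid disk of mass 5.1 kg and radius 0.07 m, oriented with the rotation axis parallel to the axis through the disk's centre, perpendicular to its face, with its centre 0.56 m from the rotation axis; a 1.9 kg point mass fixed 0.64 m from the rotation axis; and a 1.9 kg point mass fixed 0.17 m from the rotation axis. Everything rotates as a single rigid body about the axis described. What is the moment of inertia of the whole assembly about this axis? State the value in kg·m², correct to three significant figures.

2.45

Solid disk: I_cm = (1/2)MR² = (1/2)(5.1)(0.07)² = 0.012495 kg·m²; centre at d = 0.56 m, so the parallel axis theorem gives I = 0.012495 + (5.1)(0.56)² = 1.6119 kg·m².
Point mass: I_cm = 0; centre at d = 0.64 m, so the parallel axis theorem gives I = 0 + (1.9)(0.64)² = 0.77824 kg·m².
Point mass: I_cm = 0; centre at d = 0.17 m, so the parallel axis theorem gives I = 0 + (1.9)(0.17)² = 0.05491 kg·m².
Total I = 1.6119 + 0.77824 + 0.05491 = 2.445 kg·m².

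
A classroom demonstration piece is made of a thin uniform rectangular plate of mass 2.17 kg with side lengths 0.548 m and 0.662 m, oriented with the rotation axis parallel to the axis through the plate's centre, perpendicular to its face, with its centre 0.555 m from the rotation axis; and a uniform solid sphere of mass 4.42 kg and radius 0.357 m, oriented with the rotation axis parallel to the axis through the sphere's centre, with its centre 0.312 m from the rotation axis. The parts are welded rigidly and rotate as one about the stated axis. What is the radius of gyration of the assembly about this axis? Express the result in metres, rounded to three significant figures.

Rectangular plate: I_cm = (1/12)M(a²+b²) = (1/12)(2.17)[(0.548)² + (0.662)²] = 0.13355 kg m^2; centre at d = 0.555 m, so I = I_cm + Md² gives I = 0.13355 + (2.17)(0.555)² = 0.80197 kg m^2.
Solid sphere: I_cm = (2/5)MR² = (2/5)(4.42)(0.357)² = 0.22533 kg m^2; centre at d = 0.312 m, so I = I_cm + Md² gives I = 0.22533 + (4.42)(0.312)² = 0.65559 kg m^2.
Total I = 1.4576 kg m^2; total mass M = 6.59 kg.
k = √(I/M) = √(1.4576/6.59) = 0.47029 m.

0.470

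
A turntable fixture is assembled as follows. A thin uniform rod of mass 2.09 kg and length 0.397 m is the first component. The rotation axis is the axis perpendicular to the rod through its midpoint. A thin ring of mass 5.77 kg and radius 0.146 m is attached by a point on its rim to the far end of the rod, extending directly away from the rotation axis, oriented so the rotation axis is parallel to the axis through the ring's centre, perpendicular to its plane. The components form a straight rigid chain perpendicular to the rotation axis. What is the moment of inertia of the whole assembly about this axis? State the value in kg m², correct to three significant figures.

Thin rod: I_cm = (1/12)ML² = (1/12)(2.09)(0.397)² = 0.02745 kg m²; axis through the centre, so I = 0.02745 kg m².
Thin ring: I_cm = MR² = (5.77)(0.146)² = 0.12299 kg m²; centre at d = 0.1985 + 0.146 = 0.3445 m, so I = I_cm + Md² gives I = 0.12299 + (5.77)(0.3445)² = 0.80778 kg m².
Total I = 0.02745 + 0.80778 = 0.83523 kg m².

0.835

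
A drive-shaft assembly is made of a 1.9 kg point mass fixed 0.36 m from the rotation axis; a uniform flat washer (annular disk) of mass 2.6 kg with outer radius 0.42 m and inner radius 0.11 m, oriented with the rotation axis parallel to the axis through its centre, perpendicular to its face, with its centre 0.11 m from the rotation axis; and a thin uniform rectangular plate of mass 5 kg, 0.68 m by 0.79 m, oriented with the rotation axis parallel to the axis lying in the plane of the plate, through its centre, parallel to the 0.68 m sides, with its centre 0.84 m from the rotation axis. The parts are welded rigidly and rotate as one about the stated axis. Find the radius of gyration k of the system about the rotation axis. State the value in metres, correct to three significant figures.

0.674

Point mass: I_cm = 0; centre at d = 0.36 m, so the parallel axis theorem gives I = 0 + (1.9)(0.36)² = 0.24624 kg m^2.
Annular disk: I_cm = (1/2)M(R²+r²) = (1/2)(2.6)[(0.42)² + (0.11)²] = 0.24505 kg m^2; centre at d = 0.11 m, so the parallel axis theorem gives I = 0.24505 + (2.6)(0.11)² = 0.27651 kg m^2.
Rectangular plate: I_cm = (1/12)Mb² = (1/12)(5)(0.79)² = 0.26004 kg m^2; centre at d = 0.84 m, so the parallel axis theorem gives I = 0.26004 + (5)(0.84)² = 3.788 kg m^2.
Total I = 4.3108 kg m^2; total mass M = 9.5 kg.
k = √(I/M) = √(4.3108/9.5) = 0.67362 m.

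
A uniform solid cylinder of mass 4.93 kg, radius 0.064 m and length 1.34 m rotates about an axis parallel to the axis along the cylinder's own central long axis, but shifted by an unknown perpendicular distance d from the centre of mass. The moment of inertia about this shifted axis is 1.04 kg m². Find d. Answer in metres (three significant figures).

0.457

About the centre-of-mass axis, I_cm = (1/2)MR² = (1/2)(4.93)(0.064)² = 0.010097 kg m².
Parallel axis theorem: I = I_cm + Md², so Md² = 1.04 − 0.010097 = 1.0299 kg m².
d = √(1.0299 / 4.93) = 0.45706 m.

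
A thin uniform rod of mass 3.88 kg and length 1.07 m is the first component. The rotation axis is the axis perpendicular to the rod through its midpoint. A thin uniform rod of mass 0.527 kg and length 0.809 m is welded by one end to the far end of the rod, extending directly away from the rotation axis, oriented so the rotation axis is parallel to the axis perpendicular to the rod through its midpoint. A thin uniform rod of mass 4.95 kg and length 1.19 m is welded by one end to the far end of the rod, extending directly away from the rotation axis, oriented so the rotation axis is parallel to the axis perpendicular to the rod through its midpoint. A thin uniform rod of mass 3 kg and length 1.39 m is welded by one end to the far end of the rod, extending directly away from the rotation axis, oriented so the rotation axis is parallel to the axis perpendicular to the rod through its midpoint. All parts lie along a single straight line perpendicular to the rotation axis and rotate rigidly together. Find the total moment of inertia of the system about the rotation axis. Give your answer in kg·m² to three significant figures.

51.8

Thin rod: I_cm = (1/12)ML² = (1/12)(3.88)(1.07)² = 0.37018 kg·m²; axis through the centre, so I = 0.37018 kg·m².
Thin rod: I_cm = (1/12)ML² = (1/12)(0.527)(0.809)² = 0.028743 kg·m²; centre at d = 0.535 + 0.4045 = 0.9395 m, so I = I_cm + Md² gives I = 0.028743 + (0.527)(0.9395)² = 0.4939 kg·m².
Thin rod: I_cm = (1/12)ML² = (1/12)(4.95)(1.19)² = 0.58414 kg·m²; centre at d = 0.535 + 0.4045 + 0.4045 + 0.595 = 1.939 m, so I = I_cm + Md² gives I = 0.58414 + (4.95)(1.939)² = 19.195 kg·m².
Thin rod: I_cm = (1/12)ML² = (1/12)(3)(1.39)² = 0.48302 kg·m²; centre at d = 0.535 + 0.4045 + 0.4045 + 0.595 + 0.595 + 0.695 = 3.229 m, so I = I_cm + Md² gives I = 0.48302 + (3)(3.229)² = 31.762 kg·m².
Total I = 0.37018 + 0.4939 + 19.195 + 31.762 = 51.821 kg·m².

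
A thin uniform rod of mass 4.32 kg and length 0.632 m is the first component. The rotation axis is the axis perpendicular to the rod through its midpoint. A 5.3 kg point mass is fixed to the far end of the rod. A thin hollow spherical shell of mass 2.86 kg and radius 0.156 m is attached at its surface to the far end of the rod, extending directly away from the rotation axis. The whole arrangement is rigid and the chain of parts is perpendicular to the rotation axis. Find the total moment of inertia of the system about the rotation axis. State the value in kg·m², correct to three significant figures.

Thin rod: I_cm = (1/12)ML² = (1/12)(4.32)(0.632)² = 0.14379 kg·m²; axis through the centre, so I = 0.14379 kg·m².
Point mass: I_cm = 0; centre at d = 0.316 m, so I = I_cm + Md² gives I = 0 + (5.3)(0.316)² = 0.52924 kg·m².
Spherical shell: I_cm = (2/3)MR² = (2/3)(2.86)(0.156)² = 0.046401 kg·m²; centre at d = 0.316 + 0.156 = 0.472 m, so I = I_cm + Md² gives I = 0.046401 + (2.86)(0.472)² = 0.68356 kg·m².
Total I = 0.14379 + 0.52924 + 0.68356 = 1.3566 kg·m².

1.36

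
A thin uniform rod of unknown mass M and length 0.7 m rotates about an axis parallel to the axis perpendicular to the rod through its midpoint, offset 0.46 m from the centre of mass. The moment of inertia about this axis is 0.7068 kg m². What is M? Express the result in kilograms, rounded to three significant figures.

I = I_cm + Md² = (1/12)ML² + Md² = M·[0.0833333·(0.7)² + (0.46)²] = M·0.25243.
So M = 0.7068 / 0.25243 = 2.7999 kg.

2.80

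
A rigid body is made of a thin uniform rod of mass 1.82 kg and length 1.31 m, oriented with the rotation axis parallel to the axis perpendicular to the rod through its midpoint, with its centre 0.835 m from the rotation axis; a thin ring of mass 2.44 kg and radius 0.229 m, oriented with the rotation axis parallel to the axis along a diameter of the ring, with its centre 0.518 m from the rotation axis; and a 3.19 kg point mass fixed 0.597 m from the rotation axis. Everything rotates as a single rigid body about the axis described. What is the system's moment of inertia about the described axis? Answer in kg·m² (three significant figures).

Thin rod: I_cm = (1/12)ML² = (1/12)(1.82)(1.31)² = 0.26028 kg·m²; centre at d = 0.835 m, so the parallel axis theorem gives I = 0.26028 + (1.82)(0.835)² = 1.5292 kg·m².
Thin ring: I_cm = (1/2)MR² = (1/2)(2.44)(0.229)² = 0.063978 kg·m²; centre at d = 0.518 m, so the parallel axis theorem gives I = 0.063978 + (2.44)(0.518)² = 0.71869 kg·m².
Point mass: I_cm = 0; centre at d = 0.597 m, so the parallel axis theorem gives I = 0 + (3.19)(0.597)² = 1.1369 kg·m².
Total I = 1.5292 + 0.71869 + 1.1369 = 3.3849 kg·m².

3.38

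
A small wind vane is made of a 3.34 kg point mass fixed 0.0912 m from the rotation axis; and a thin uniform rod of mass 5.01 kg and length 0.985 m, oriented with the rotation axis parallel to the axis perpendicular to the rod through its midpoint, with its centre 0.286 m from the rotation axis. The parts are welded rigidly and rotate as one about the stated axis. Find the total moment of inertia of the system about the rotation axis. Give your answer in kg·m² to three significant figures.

Point mass: I_cm = 0; centre at d = 0.0912 m, so I = I_cm + Md² gives I = 0 + (3.34)(0.0912)² = 0.02778 kg·m².
Thin rod: I_cm = (1/12)ML² = (1/12)(5.01)(0.985)² = 0.40507 kg·m²; centre at d = 0.286 m, so I = I_cm + Md² gives I = 0.40507 + (5.01)(0.286)² = 0.81487 kg·m².
Total I = 0.02778 + 0.81487 = 0.84265 kg·m².

0.843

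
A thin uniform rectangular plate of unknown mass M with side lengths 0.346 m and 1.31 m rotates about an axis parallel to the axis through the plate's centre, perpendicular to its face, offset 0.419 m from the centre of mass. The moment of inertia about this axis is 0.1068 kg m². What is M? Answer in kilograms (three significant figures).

0.325

I = I_cm + Md² = (1/12)M(a²+b²) + Md² = M·[0.0833333·[(0.346)² + (1.31)²] + (0.419)²] = M·0.32855.
So M = 0.1068 / 0.32855 = 0.32507 kg.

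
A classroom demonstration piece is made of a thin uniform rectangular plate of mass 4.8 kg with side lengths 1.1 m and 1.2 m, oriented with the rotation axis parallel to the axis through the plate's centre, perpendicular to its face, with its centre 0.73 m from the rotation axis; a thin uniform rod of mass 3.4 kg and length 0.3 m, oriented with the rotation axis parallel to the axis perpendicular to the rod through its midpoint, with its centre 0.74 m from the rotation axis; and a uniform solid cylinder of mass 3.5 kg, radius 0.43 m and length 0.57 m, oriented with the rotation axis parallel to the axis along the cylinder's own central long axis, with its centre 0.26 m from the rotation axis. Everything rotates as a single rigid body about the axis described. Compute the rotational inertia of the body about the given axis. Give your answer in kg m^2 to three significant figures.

Rectangular plate: I_cm = (1/12)M(a²+b²) = (1/12)(4.8)[(1.1)² + (1.2)²] = 1.06 kg m^2; centre at d = 0.73 m, so the parallel axis theorem gives I = 1.06 + (4.8)(0.73)² = 3.6179 kg m^2.
Thin rod: I_cm = (1/12)ML² = (1/12)(3.4)(0.3)² = 0.0255 kg m^2; centre at d = 0.74 m, so the parallel axis theorem gives I = 0.0255 + (3.4)(0.74)² = 1.8873 kg m^2.
Solid cylinder: I_cm = (1/2)MR² = (1/2)(3.5)(0.43)² = 0.32357 kg m^2; centre at d = 0.26 m, so the parallel axis theorem gives I = 0.32357 + (3.5)(0.26)² = 0.56017 kg m^2.
Total I = 3.6179 + 1.8873 + 0.56017 = 6.0654 kg m^2.

6.07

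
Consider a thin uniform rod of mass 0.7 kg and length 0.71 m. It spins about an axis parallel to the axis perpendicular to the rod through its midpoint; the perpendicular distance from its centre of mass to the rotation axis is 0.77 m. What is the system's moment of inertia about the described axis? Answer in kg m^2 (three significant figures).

I_cm = (1/12)ML² = (1/12)(0.7)(0.71)² = 0.029406 kg m^2; centre at d = 0.77 m, so the parallel axis theorem gives I = 0.029406 + (0.7)(0.77)² = 0.44444 kg m^2.

0.444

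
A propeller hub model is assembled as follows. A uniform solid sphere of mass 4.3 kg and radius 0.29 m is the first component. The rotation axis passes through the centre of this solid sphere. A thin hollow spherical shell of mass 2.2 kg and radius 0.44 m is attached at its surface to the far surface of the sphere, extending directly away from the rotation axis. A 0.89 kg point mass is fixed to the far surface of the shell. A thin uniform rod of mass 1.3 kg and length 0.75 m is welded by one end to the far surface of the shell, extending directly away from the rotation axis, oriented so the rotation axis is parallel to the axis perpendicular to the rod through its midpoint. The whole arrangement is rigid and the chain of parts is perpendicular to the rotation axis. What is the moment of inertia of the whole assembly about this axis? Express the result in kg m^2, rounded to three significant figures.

Solid sphere: I_cm = (2/5)MR² = (2/5)(4.3)(0.29)² = 0.14465 kg m^2; axis through the centre, so I = 0.14465 kg m^2.
Spherical shell: I_cm = (2/3)MR² = (2/3)(2.2)(0.44)² = 0.28395 kg m^2; centre at d = 0.29 + 0.44 = 0.73 m, so the parallel axis theorem gives I = 0.28395 + (2.2)(0.73)² = 1.4563 kg m^2.
Point mass: I_cm = 0; centre at d = 0.29 + 0.44 + 0.44 = 1.17 m, so the parallel axis theorem gives I = 0 + (0.89)(1.17)² = 1.2183 kg m^2.
Thin rod: I_cm = (1/12)ML² = (1/12)(1.3)(0.75)² = 0.060938 kg m^2; centre at d = 0.29 + 0.44 + 0.44 + 0.375 = 1.545 m, so the parallel axis theorem gives I = 0.060938 + (1.3)(1.545)² = 3.1641 kg m^2.
Total I = 0.14465 + 1.4563 + 1.2183 + 3.1641 = 5.9834 kg m^2.

5.98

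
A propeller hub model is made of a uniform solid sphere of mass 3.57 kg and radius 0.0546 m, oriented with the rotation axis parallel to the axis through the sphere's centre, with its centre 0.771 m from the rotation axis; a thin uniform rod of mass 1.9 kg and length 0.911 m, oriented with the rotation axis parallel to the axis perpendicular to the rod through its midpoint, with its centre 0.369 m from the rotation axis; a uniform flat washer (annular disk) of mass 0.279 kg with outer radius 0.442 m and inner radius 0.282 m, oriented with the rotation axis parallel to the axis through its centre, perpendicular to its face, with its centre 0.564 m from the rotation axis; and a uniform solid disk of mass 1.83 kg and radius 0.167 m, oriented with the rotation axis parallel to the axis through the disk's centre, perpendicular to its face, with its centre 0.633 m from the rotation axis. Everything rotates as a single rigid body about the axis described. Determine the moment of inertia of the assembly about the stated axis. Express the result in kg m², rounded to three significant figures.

Solid sphere: I_cm = (2/5)MR² = (2/5)(3.57)(0.0546)² = 0.0042571 kg m²; centre at d = 0.771 m, so the parallel axis theorem gives I = 0.0042571 + (3.57)(0.771)² = 2.1264 kg m².
Thin rod: I_cm = (1/12)ML² = (1/12)(1.9)(0.911)² = 0.1314 kg m²; centre at d = 0.369 m, so the parallel axis theorem gives I = 0.1314 + (1.9)(0.369)² = 0.39011 kg m².
Annular disk: I_cm = (1/2)M(R²+r²) = (1/2)(0.279)[(0.442)² + (0.282)²] = 0.038347 kg m²; centre at d = 0.564 m, so the parallel axis theorem gives I = 0.038347 + (0.279)(0.564)² = 0.1271 kg m².
Solid disk: I_cm = (1/2)MR² = (1/2)(1.83)(0.167)² = 0.025518 kg m²; centre at d = 0.633 m, so the parallel axis theorem gives I = 0.025518 + (1.83)(0.633)² = 0.75878 kg m².
Total I = 2.1264 + 0.39011 + 0.1271 + 0.75878 = 3.4024 kg m².

3.40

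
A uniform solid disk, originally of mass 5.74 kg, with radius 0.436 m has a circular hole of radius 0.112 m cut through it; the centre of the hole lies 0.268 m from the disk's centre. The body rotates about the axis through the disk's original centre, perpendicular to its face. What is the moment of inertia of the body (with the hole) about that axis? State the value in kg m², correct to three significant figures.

Unpierced body about its centre: I₀ = (1/2)MR² = (1/2)(5.74)(0.436)² = 0.54558 kg m².
The removed disk has mass m = M·(r/R)² = (5.74)(0.112/0.436)² = 0.37877 kg (same uniform areal density).
Its moment of inertia about the rotation axis (parallel-axis theorem): I_hole = (1/2)mr² + md² = (1/2)(0.37877)(0.112)² + (0.37877)(0.268)² = 0.02958 kg m².
Treating the hole as negative mass, I = I₀ − I_hole = 0.54558 − 0.02958 = 0.516 kg m².

0.516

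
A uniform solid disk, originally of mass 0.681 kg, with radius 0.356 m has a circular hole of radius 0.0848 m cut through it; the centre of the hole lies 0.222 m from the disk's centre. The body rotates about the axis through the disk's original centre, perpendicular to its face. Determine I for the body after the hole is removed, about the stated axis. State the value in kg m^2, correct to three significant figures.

0.0411

Unpierced body about its centre: I₀ = (1/2)MR² = (1/2)(0.681)(0.356)² = 0.043154 kg m^2.
The removed disk has mass m = M·(r/R)² = (0.681)(0.0848/0.356)² = 0.03864 kg (same uniform areal density).
Its moment of inertia about the rotation axis (parallel-axis theorem): I_hole = (1/2)mr² + md² = (1/2)(0.03864)(0.0848)² + (0.03864)(0.222)² = 0.0020433 kg m^2.
Treating the hole as negative mass, I = I₀ − I_hole = 0.043154 − 0.0020433 = 0.04111 kg m^2.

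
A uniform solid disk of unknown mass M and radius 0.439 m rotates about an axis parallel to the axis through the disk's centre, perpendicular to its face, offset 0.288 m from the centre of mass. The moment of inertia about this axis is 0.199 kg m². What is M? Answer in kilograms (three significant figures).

I = I_cm + Md² = (1/2)MR² + Md² = M·[0.5·(0.439)² + (0.288)²] = M·0.1793.
So M = 0.199 / 0.1793 = 1.1098 kg.

1.11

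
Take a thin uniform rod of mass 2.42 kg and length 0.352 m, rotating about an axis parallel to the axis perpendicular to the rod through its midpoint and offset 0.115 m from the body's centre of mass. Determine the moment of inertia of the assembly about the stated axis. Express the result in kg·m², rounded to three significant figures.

0.0570

I_cm = (1/12)ML² = (1/12)(2.42)(0.352)² = 0.024987 kg·m²; centre at d = 0.115 m, so the parallel axis theorem gives I = 0.024987 + (2.42)(0.115)² = 0.056992 kg·m².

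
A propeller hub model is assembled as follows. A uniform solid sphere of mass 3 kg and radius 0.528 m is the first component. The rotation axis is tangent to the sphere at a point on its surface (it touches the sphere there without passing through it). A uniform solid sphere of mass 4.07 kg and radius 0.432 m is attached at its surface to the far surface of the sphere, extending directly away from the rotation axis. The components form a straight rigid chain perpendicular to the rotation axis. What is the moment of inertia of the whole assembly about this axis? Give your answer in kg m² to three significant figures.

Solid sphere: I_cm = (2/5)MR² = (2/5)(3)(0.528)² = 0.33454 kg m²; centre at d = 0.528 m, so the parallel axis theorem gives I = 0.33454 + (3)(0.528)² = 1.1709 kg m².
Solid sphere: I_cm = (2/5)MR² = (2/5)(4.07)(0.432)² = 0.30382 kg m²; centre at d = 0.528 + 0.528 + 0.432 = 1.488 m, so the parallel axis theorem gives I = 0.30382 + (4.07)(1.488)² = 9.3154 kg m².
Total I = 1.1709 + 9.3154 = 10.486 kg m².

10.5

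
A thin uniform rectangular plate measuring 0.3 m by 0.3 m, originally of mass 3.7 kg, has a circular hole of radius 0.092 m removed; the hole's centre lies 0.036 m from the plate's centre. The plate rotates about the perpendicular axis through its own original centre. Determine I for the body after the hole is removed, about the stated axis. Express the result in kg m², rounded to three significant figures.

Unpierced body about its centre: I₀ = (1/12)M(a²+b²) = (1/12)(3.7)[(0.3)² + (0.3)²] = 0.0555 kg m².
The removed disk has mass m = M·πr²/(ab) = (3.7)·π(0.092)²/(0.3·0.3) = 1.0932 kg (same uniform areal density).
Its moment of inertia about the rotation axis (parallel-axis theorem): I_hole = (1/2)mr² + md² = (1/2)(1.0932)(0.092)² + (1.0932)(0.036)² = 0.006043 kg m².
Treating the hole as negative mass, I = I₀ − I_hole = 0.0555 − 0.006043 = 0.049457 kg m².

0.0495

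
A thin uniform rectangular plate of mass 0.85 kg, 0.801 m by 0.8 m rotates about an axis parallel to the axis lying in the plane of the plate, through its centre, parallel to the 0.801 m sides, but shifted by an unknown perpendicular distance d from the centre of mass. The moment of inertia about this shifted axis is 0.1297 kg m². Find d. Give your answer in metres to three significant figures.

About the centre-of-mass axis, I_cm = (1/12)Mb² = (1/12)(0.85)(0.8)² = 0.045333 kg m².
Parallel axis theorem: I = I_cm + Md², so Md² = 0.1297 − 0.045333 = 0.084367 kg m².
d = √(0.084367 / 0.85) = 0.31505 m.

0.315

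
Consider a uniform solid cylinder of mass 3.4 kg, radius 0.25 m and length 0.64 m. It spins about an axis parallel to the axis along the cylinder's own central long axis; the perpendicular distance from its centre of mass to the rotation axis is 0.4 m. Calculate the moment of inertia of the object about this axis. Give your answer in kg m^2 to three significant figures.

I_cm = (1/2)MR² = (1/2)(3.4)(0.25)² = 0.10625 kg m^2; centre at d = 0.4 m, so I = I_cm + Md² gives I = 0.10625 + (3.4)(0.4)² = 0.65025 kg m^2.

0.650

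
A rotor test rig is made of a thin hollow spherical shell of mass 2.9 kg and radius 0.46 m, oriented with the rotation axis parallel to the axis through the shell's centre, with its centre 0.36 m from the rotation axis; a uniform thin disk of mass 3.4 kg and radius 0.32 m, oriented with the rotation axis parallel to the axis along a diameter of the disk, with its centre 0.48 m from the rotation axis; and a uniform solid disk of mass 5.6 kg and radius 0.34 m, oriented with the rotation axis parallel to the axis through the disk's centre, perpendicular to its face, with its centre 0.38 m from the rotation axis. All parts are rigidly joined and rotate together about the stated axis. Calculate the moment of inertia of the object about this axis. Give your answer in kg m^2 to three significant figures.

Spherical shell: I_cm = (2/3)MR² = (2/3)(2.9)(0.46)² = 0.40909 kg m^2; centre at d = 0.36 m, so I = I_cm + Md² gives I = 0.40909 + (2.9)(0.36)² = 0.78493 kg m^2.
Thin disk: I_cm = (1/4)MR² = (1/4)(3.4)(0.32)² = 0.08704 kg m^2; centre at d = 0.48 m, so I = I_cm + Md² gives I = 0.08704 + (3.4)(0.48)² = 0.8704 kg m^2.
Solid disk: I_cm = (1/2)MR² = (1/2)(5.6)(0.34)² = 0.32368 kg m^2; centre at d = 0.38 m, so I = I_cm + Md² gives I = 0.32368 + (5.6)(0.38)² = 1.1323 kg m^2.
Total I = 0.78493 + 0.8704 + 1.1323 = 2.7877 kg m^2.

2.79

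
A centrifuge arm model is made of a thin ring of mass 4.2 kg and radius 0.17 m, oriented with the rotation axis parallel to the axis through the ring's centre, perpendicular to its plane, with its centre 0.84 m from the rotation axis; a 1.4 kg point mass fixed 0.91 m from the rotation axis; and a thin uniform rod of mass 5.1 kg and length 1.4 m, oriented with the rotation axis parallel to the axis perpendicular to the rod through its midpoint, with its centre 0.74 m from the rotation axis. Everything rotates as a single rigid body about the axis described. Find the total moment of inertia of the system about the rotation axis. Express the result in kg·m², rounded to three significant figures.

Thin ring: I_cm = MR² = (4.2)(0.17)² = 0.12138 kg·m²; centre at d = 0.84 m, so I = I_cm + Md² gives I = 0.12138 + (4.2)(0.84)² = 3.0849 kg·m².
Point mass: I_cm = 0; centre at d = 0.91 m, so I = I_cm + Md² gives I = 0 + (1.4)(0.91)² = 1.1593 kg·m².
Thin rod: I_cm = (1/12)ML² = (1/12)(5.1)(1.4)² = 0.833 kg·m²; centre at d = 0.74 m, so I = I_cm + Md² gives I = 0.833 + (5.1)(0.74)² = 3.6258 kg·m².
Total I = 3.0849 + 1.1593 + 3.6258 = 7.87 kg·m².

7.87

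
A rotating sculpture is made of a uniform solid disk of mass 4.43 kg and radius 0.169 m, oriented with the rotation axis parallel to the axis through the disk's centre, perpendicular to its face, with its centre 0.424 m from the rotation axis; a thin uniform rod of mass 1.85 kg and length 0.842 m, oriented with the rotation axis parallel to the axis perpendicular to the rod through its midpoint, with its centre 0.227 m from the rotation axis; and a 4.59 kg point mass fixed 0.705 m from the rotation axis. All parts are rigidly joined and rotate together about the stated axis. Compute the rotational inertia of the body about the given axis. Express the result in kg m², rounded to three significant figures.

3.35

Solid disk: I_cm = (1/2)MR² = (1/2)(4.43)(0.169)² = 0.063263 kg m²; centre at d = 0.424 m, so I = I_cm + Md² gives I = 0.063263 + (4.43)(0.424)² = 0.85967 kg m².
Thin rod: I_cm = (1/12)ML² = (1/12)(1.85)(0.842)² = 0.1093 kg m²; centre at d = 0.227 m, so I = I_cm + Md² gives I = 0.1093 + (1.85)(0.227)² = 0.20463 kg m².
Point mass: I_cm = 0; centre at d = 0.705 m, so I = I_cm + Md² gives I = 0 + (4.59)(0.705)² = 2.2813 kg m².
Total I = 0.85967 + 0.20463 + 2.2813 = 3.3456 kg m².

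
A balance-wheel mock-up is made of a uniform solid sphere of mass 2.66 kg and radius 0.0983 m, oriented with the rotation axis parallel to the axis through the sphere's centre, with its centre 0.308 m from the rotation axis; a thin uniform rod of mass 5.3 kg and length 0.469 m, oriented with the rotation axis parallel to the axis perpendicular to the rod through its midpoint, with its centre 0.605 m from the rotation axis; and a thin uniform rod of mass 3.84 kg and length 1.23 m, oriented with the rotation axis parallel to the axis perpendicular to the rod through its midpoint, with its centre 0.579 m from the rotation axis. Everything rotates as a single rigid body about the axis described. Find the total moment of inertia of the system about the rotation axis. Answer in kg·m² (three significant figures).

4.07

Solid sphere: I_cm = (2/5)MR² = (2/5)(2.66)(0.0983)² = 0.010281 kg·m²; centre at d = 0.308 m, so the parallel axis theorem gives I = 0.010281 + (2.66)(0.308)² = 0.26262 kg·m².
Thin rod: I_cm = (1/12)ML² = (1/12)(5.3)(0.469)² = 0.097149 kg·m²; centre at d = 0.605 m, so the parallel axis theorem gives I = 0.097149 + (5.3)(0.605)² = 2.0371 kg·m².
Thin rod: I_cm = (1/12)ML² = (1/12)(3.84)(1.23)² = 0.48413 kg·m²; centre at d = 0.579 m, so the parallel axis theorem gives I = 0.48413 + (3.84)(0.579)² = 1.7715 kg·m².
Total I = 0.26262 + 2.0371 + 1.7715 = 4.0712 kg·m².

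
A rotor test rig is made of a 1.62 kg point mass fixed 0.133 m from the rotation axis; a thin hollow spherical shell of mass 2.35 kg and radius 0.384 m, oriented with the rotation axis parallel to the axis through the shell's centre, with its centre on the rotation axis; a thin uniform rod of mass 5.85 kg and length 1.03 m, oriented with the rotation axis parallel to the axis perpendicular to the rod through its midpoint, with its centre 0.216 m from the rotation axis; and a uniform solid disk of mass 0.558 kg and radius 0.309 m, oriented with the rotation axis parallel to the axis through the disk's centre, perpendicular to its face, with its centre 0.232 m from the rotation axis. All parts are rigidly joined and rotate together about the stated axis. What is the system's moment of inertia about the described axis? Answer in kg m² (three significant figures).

1.11

Point mass: I_cm = 0; centre at d = 0.133 m, so the parallel axis theorem gives I = 0 + (1.62)(0.133)² = 0.028656 kg m².
Spherical shell: I_cm = (2/3)MR² = (2/3)(2.35)(0.384)² = 0.23101 kg m²; axis through the centre, so I = 0.23101 kg m².
Thin rod: I_cm = (1/12)ML² = (1/12)(5.85)(1.03)² = 0.51719 kg m²; centre at d = 0.216 m, so the parallel axis theorem gives I = 0.51719 + (5.85)(0.216)² = 0.79013 kg m².
Solid disk: I_cm = (1/2)MR² = (1/2)(0.558)(0.309)² = 0.026639 kg m²; centre at d = 0.232 m, so the parallel axis theorem gives I = 0.026639 + (0.558)(0.232)² = 0.056673 kg m².
Total I = 0.028656 + 0.23101 + 0.79013 + 0.056673 = 1.1065 kg m².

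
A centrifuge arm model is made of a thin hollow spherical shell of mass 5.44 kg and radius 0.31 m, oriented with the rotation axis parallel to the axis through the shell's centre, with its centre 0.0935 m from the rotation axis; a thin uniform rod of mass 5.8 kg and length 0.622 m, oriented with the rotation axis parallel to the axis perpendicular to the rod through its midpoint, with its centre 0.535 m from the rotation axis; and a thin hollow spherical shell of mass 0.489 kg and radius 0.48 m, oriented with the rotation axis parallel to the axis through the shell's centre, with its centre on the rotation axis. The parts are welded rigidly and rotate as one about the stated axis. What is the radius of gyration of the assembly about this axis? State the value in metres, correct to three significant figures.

Spherical shell: I_cm = (2/3)MR² = (2/3)(5.44)(0.31)² = 0.34852 kg m²; centre at d = 0.0935 m, so the parallel axis theorem gives I = 0.34852 + (5.44)(0.0935)² = 0.39608 kg m².
Thin rod: I_cm = (1/12)ML² = (1/12)(5.8)(0.622)² = 0.18699 kg m²; centre at d = 0.535 m, so the parallel axis theorem gives I = 0.18699 + (5.8)(0.535)² = 1.8471 kg m².
Spherical shell: I_cm = (2/3)MR² = (2/3)(0.489)(0.48)² = 0.07511 kg m²; axis through the centre, so I = 0.07511 kg m².
Total I = 2.3183 kg m²; total mass M = 11.729 kg.
k = √(I/M) = √(2.3183/11.729) = 0.44458 m.

0.445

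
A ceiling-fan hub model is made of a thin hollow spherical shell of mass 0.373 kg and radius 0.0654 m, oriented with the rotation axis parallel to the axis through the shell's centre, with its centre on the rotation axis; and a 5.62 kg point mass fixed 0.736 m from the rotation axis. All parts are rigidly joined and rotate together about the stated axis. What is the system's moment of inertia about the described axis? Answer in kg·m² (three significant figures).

Spherical shell: I_cm = (2/3)MR² = (2/3)(0.373)(0.0654)² = 0.0010636 kg·m²; axis through the centre, so I = 0.0010636 kg·m².
Point mass: I_cm = 0; centre at d = 0.736 m, so the parallel axis theorem gives I = 0 + (5.62)(0.736)² = 3.0443 kg·m².
Total I = 0.0010636 + 3.0443 = 3.0454 kg·m².

3.05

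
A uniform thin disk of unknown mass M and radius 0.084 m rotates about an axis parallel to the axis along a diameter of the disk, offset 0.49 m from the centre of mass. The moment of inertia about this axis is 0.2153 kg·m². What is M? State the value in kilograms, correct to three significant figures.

I = I_cm + Md² = (1/4)MR² + Md² = M·[0.25·(0.084)² + (0.49)²] = M·0.24186.
So M = 0.2153 / 0.24186 = 0.89017 kg.

0.890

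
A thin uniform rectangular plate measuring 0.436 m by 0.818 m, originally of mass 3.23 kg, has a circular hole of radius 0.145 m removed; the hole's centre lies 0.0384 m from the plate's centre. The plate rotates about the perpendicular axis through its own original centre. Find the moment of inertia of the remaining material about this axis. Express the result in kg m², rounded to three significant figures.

0.224

Unpierced body about its centre: I₀ = (1/12)M(a²+b²) = (1/12)(3.23)[(0.436)² + (0.818)²] = 0.23127 kg m².
The removed disk has mass m = M·πr²/(ab) = (3.23)·π(0.145)²/(0.436·0.818) = 0.5982 kg (same uniform areal density).
Its moment of inertia about the rotation axis (parallel-axis theorem): I_hole = (1/2)mr² + md² = (1/2)(0.5982)(0.145)² + (0.5982)(0.0384)² = 0.0071707 kg m².
Treating the hole as negative mass, I = I₀ − I_hole = 0.23127 − 0.0071707 = 0.2241 kg m².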